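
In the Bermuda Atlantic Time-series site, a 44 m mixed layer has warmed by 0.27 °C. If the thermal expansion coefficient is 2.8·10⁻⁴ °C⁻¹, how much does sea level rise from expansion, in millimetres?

Δh = αΔT·H = 2.8×10⁻⁴ × 0.27 × 44 = 0.0033264 m

Δh ≈ 3.3 mm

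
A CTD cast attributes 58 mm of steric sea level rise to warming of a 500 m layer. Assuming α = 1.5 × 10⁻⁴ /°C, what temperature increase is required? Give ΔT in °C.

ΔT = Δh/(αH) = 0.058 / (1.5×10⁻⁴ × 500) ≈ 0.7733 °C

ΔT ≈ 0.77 °C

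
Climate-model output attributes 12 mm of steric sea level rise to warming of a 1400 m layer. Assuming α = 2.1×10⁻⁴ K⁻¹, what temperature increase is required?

0.0408 K

ΔT = Δh/(αH) = 0.012 / (2.1×10⁻⁴ × 1400) ≈ 0.04082 K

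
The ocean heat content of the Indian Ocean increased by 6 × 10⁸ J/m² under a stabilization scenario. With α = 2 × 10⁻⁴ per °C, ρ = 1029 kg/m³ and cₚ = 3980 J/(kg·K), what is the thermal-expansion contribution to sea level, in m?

0.0293 m

Δh = αQ/(ρcₚ) = 2×10⁻⁴ × 6×10⁸ / (1029 × 3980) ≈ 0.029301 m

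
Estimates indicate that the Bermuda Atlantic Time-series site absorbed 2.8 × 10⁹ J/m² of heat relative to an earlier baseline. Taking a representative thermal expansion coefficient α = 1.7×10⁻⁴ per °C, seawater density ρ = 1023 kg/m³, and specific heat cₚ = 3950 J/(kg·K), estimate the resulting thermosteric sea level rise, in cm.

Δh = αQ/(ρcₚ) = 1.7×10⁻⁴ × 2.8×10⁹ / (1023 × 3950) ≈ 0.11780 m

about 11.8 cm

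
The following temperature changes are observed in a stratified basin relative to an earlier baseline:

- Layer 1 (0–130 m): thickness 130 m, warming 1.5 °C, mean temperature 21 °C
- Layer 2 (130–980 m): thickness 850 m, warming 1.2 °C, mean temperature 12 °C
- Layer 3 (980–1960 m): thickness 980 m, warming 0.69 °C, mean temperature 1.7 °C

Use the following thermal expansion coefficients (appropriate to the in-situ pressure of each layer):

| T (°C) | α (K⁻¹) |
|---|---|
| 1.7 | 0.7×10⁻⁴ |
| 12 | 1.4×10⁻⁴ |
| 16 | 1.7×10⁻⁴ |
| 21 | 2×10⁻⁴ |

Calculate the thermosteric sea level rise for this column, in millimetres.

230 mm

Layer 1 at 21 °C → α = 2×10⁻⁴ K⁻¹
Layer 2 at 12 °C → α = 1.4×10⁻⁴ K⁻¹
Layer 3 at 1.7 °C → α = 0.7×10⁻⁴ K⁻¹
Layer 1: 2×10⁻⁴ × 1.5 × 130 = 0.03900 m
Layer 2: 1.2 × 850 × 1.4×10⁻⁴ = 0.14280 m
980–1960 m: 0.7×10⁻⁴ × 980 × 0.69 = 0.047334 m
Δh = 0.03900 + 0.14280 + 0.047334 = 0.229134 m ≈ 230 mm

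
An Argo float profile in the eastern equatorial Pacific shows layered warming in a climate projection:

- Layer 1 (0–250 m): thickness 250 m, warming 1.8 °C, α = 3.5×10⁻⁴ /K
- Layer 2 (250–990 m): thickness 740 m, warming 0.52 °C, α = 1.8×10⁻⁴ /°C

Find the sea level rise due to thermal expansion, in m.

about 0.23 m

1.8 × 250 × 3.5×10⁻⁴ = 0.15750 m
1.8×10⁻⁴ × 740 × 0.52 = 0.069264 m
Δh = 0.15750 + 0.069264 = 0.226764 m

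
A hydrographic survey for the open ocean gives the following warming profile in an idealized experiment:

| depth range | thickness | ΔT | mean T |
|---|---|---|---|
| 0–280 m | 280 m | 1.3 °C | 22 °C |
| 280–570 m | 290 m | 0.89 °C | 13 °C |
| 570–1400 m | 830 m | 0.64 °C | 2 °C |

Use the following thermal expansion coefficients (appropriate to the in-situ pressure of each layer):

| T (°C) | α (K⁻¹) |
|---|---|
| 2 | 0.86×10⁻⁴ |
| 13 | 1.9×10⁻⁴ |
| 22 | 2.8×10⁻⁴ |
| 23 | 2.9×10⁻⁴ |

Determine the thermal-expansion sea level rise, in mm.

200 mm of thermosteric rise

Layer 1 at 22 °C → α = 2.8×10⁻⁴ K⁻¹
Layer 2 at 13 °C → α = 1.9×10⁻⁴ K⁻¹
Layer 3 at 2 °C → α = 0.86×10⁻⁴ K⁻¹
2.8×10⁻⁴ × 1.3 × 280 = 0.10192 m
280–570 m: 1.9×10⁻⁴ × 290 × 0.89 = 0.049039 m
570–1400 m: 830 × 0.64 × 0.86×10⁻⁴ = 0.0456832 m
Δh = 0.10192 + 0.049039 + 0.0456832 = 0.1966422 m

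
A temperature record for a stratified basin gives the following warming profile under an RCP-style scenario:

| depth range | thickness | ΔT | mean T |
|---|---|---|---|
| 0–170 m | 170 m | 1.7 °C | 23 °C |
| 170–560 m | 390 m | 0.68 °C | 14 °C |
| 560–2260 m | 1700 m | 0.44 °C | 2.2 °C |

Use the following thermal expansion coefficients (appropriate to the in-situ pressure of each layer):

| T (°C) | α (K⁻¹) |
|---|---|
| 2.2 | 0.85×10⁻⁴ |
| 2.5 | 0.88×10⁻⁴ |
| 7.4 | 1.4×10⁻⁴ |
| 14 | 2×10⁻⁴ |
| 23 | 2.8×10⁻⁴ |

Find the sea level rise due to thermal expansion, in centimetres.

20 cm of thermosteric rise

Layer 1 at 23 °C → α = 2.8×10⁻⁴ K⁻¹
Layer 2 at 14 °C → α = 2×10⁻⁴ K⁻¹
Layer 3 at 2.2 °C → α = 0.85×10⁻⁴ K⁻¹
0–170 m: 170 × 1.7 × 2.8×10⁻⁴ = 0.08092 m
Layer 2: 390 × 2×10⁻⁴ × 0.68 = 0.05304 m
Layer 3: 0.85×10⁻⁴ × 0.44 × 1700 = 0.06358 m
Δh = 0.08092 + 0.05304 + 0.06358 = 0.19754 m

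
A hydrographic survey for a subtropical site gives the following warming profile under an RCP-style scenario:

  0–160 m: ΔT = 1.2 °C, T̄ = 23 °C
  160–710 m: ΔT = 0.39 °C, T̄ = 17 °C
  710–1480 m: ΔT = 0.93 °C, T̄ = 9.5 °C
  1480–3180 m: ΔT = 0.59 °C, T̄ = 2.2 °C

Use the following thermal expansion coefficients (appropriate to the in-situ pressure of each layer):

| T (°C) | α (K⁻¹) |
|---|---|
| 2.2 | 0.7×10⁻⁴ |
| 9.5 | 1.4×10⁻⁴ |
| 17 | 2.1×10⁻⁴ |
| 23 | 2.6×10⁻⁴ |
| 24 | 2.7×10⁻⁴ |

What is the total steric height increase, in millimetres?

Layer 1 at 23 °C → α = 2.6×10⁻⁴ K⁻¹
Layer 2 at 17 °C → α = 2.1×10⁻⁴ K⁻¹
Layer 3 at 9.5 °C → α = 1.4×10⁻⁴ K⁻¹
Layer 4 at 2.2 °C → α = 0.7×10⁻⁴ K⁻¹
Layer 1: 2.6×10⁻⁴ × 160 × 1.2 = 0.04992 m
160–710 m: 550 × 2.1×10⁻⁴ × 0.39 = 0.045045 m
Layer 3: 0.93 × 770 × 1.4×10⁻⁴ = 0.100254 m
1480–3180 m: 1700 × 0.7×10⁻⁴ × 0.59 = 0.07021 m
Δh = 0.04992 + 0.045045 + 0.100254 + 0.07021 = 0.265429 m

Δh = 265 mm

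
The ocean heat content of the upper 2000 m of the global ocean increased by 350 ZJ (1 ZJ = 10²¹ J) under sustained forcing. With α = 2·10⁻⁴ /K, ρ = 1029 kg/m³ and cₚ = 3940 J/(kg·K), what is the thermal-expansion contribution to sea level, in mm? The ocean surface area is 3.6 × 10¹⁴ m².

about 48.0 mm

Per unit area: Q = 350×10²¹ / (3.6×10¹⁴) ≈ 9.722×10⁸ J/m²
Δh = αQ/(ρcₚ) = 2×10⁻⁴ × 9.722×10⁸ / (1029 × 3940) ≈ 0.047959 m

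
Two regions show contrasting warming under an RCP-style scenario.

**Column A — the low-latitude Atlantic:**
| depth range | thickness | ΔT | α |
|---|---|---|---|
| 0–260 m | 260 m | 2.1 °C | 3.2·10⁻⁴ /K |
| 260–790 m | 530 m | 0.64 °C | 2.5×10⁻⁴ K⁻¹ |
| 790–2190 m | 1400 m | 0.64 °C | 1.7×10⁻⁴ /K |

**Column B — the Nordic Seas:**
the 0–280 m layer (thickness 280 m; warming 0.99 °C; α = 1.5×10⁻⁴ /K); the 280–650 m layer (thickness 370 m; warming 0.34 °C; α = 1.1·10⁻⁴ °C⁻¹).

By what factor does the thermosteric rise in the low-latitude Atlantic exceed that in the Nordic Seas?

≈ 7.4×

A 3.2×10⁻⁴ × 260 × 2.1 = 0.17472 m
A 260–790 m: 530 × 2.5×10⁻⁴ × 0.64 = 0.08480 m
A Layer 3: 0.64 × 1400 × 1.7×10⁻⁴ = 0.15232 m
A total: 0.41184 m
B 0–280 m: 0.99 × 1.5×10⁻⁴ × 280 = 0.04158 m
B 280–650 m: 370 × 0.34 × 1.1×10⁻⁴ = 0.013838 m
B total: 0.055418 m
Ratio: 0.41184 / 0.055418 ≈ 7.432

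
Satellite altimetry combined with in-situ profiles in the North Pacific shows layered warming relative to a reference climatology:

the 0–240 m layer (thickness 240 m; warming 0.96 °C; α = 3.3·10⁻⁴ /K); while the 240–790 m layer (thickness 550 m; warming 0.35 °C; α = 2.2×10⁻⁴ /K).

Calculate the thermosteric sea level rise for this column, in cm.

11.8 cm of thermosteric rise

Layer 1: 3.3×10⁻⁴ × 240 × 0.96 = 0.076032 m
240–790 m: 0.35 × 550 × 2.2×10⁻⁴ = 0.04235 m
Δh = 0.076032 + 0.04235 = 0.118382 m ≈ 11.8 cm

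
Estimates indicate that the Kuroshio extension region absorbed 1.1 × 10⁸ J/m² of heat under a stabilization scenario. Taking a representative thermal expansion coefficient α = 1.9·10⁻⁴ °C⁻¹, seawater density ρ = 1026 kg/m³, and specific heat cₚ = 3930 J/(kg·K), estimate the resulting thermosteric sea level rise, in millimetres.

5.2 mm

Δh = αQ/(ρcₚ) = 1.9×10⁻⁴ × 1.1×10⁸ / (1026 × 3930) ≈ 0.0051833 m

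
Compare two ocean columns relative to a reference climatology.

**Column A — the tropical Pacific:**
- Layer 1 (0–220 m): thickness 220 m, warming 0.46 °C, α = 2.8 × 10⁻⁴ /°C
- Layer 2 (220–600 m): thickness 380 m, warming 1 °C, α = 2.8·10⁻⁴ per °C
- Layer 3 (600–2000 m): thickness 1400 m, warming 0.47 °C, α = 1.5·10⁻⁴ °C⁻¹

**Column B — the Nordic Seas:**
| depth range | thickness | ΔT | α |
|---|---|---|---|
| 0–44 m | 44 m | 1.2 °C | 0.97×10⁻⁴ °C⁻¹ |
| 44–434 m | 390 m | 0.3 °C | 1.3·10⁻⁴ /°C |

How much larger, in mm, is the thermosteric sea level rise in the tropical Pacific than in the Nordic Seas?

213 mm larger

A 0–220 m: 220 × 0.46 × 2.8×10⁻⁴ = 0.028336 m
A 220–600 m: 2.8×10⁻⁴ × 380 × 1 = 0.10640 m
A 600–2000 m: 1.5×10⁻⁴ × 1400 × 0.47 = 0.09870 m
A total: 0.233436 m
B 44 × 0.97×10⁻⁴ × 1.2 = 0.0051216 m
B 44–434 m: 390 × 0.3 × 1.3×10⁻⁴ = 0.01521 m
B total: 0.0203316 m
Difference: 0.233436 − 0.0203316 = 0.2131044 m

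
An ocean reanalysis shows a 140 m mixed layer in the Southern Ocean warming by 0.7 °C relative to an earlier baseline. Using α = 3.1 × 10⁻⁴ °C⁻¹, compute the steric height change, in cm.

3.04 cm of thermosteric rise

Δh = αΔT·H = 3.1×10⁻⁴ × 0.7 × 140 = 0.03038 m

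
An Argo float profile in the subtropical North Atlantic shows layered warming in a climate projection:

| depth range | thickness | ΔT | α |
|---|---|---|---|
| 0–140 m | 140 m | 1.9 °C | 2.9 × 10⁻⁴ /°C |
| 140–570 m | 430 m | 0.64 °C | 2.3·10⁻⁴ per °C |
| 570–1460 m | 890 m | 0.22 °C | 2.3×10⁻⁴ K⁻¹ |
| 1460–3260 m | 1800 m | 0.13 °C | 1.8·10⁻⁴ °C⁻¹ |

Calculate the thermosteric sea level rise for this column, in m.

Layer 1: 1.9 × 2.9×10⁻⁴ × 140 = 0.07714 m
Layer 2: 0.64 × 2.3×10⁻⁴ × 430 = 0.063296 m
2.3×10⁻⁴ × 0.22 × 890 = 0.045034 m
1460–3260 m: 1800 × 1.8×10⁻⁴ × 0.13 = 0.04212 m
Δh = 0.07714 + 0.063296 + 0.045034 + 0.04212 = 0.22759 m ≈ 0.23 m

0.23 m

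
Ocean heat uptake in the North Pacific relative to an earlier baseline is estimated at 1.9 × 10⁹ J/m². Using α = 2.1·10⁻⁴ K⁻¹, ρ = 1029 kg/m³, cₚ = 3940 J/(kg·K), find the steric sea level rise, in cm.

Δh = αQ/(ρcₚ) = 2.1×10⁻⁴ × 1.9×10⁹ / (1029 × 3940) ≈ 0.098415 m

9.84 cm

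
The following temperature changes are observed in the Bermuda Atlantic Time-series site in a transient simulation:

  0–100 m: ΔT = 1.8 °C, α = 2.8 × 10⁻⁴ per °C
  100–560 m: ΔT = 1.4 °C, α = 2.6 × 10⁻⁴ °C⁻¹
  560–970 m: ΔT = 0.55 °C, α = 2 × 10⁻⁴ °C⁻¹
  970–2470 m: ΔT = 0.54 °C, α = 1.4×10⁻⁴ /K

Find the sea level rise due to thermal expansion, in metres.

Layer 1: 100 × 2.8×10⁻⁴ × 1.8 = 0.05040 m
460 × 2.6×10⁻⁴ × 1.4 = 0.16744 m
560–970 m: 0.55 × 410 × 2×10⁻⁴ = 0.04510 m
0.54 × 1500 × 1.4×10⁻⁴ = 0.11340 m
Δh = 0.05040 + 0.16744 + 0.04510 + 0.11340 = 0.37634 m

0.38 m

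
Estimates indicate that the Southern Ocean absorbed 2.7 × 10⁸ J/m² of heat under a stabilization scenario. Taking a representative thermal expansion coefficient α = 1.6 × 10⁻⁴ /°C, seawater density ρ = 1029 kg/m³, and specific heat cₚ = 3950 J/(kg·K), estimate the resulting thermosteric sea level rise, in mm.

Δh = αQ/(ρcₚ) = 1.6×10⁻⁴ × 2.7×10⁸ / (1029 × 3950) ≈ 0.010628 m

about 10.6 mm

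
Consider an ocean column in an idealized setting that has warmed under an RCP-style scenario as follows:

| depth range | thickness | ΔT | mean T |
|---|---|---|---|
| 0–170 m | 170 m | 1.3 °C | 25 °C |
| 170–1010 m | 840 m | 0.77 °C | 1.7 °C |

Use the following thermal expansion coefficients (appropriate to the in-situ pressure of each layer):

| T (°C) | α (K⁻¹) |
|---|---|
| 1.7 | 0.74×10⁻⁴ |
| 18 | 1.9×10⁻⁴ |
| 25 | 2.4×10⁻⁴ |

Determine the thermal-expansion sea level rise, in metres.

Δh = 0.10 m

Layer 1 at 25 °C → α = 2.4×10⁻⁴ K⁻¹
Layer 2 at 1.7 °C → α = 0.74×10⁻⁴ K⁻¹
Layer 1: 170 × 1.3 × 2.4×10⁻⁴ = 0.05304 m
Layer 2: 840 × 0.77 × 0.74×10⁻⁴ = 0.0478632 m
Δh = 0.05304 + 0.0478632 = 0.1009032 m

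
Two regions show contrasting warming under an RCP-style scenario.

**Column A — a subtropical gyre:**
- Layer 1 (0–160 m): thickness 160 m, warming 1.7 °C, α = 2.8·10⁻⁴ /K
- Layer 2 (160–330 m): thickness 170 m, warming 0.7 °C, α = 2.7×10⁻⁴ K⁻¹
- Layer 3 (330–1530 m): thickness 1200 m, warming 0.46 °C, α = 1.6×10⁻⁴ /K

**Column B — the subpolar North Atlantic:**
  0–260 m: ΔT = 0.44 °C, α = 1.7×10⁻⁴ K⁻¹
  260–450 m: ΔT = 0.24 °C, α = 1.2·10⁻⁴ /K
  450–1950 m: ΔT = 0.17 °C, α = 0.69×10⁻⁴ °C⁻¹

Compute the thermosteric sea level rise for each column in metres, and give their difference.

Δh_A ≈ 0.20 m, Δh_B ≈ 0.043 m; difference ≈ 0.15 m

A Layer 1: 160 × 2.8×10⁻⁴ × 1.7 = 0.07616 m
A 160–330 m: 0.7 × 170 × 2.7×10⁻⁴ = 0.03213 m
A 330–1530 m: 1200 × 1.6×10⁻⁴ × 0.46 = 0.08832 m
A total: 0.19661 m
B 0–260 m: 260 × 1.7×10⁻⁴ × 0.44 = 0.019448 m
B Layer 2: 1.2×10⁻⁴ × 0.24 × 190 = 0.005472 m
B 450–1950 m: 0.17 × 1500 × 0.69×10⁻⁴ = 0.017595 m
B total: 0.042515 m
Difference: 0.19661 − 0.042515 = 0.154095 m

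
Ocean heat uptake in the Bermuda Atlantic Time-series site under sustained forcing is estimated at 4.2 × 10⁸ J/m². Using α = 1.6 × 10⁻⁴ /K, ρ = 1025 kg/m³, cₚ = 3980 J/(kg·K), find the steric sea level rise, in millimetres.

Δh = αQ/(ρcₚ) = 1.6×10⁻⁴ × 4.2×10⁸ / (1025 × 3980) ≈ 0.016473 m

16.5 mm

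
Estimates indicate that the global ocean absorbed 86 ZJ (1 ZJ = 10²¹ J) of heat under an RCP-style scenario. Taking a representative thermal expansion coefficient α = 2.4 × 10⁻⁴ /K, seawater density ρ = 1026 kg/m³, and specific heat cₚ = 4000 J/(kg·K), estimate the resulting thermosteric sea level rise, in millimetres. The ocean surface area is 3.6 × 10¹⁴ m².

Per unit area: Q = 86×10²¹ / (3.6×10¹⁴) ≈ 2.389×10⁸ J/m²
Δh = αQ/(ρcₚ) = 2.4×10⁻⁴ × 2.389×10⁸ / (1026 × 4000) ≈ 0.013971 m

14.0 mm of thermosteric rise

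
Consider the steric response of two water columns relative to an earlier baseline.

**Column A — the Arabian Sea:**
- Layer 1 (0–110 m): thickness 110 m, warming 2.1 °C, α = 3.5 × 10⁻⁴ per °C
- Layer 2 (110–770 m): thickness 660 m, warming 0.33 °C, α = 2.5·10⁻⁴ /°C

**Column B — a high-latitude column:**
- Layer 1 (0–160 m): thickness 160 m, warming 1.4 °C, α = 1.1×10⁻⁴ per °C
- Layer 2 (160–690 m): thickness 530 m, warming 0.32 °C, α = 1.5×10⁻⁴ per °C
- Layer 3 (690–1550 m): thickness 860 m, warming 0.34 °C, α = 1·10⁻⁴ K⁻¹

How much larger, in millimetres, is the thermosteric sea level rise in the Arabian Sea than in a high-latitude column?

56 mm

A Layer 1: 110 × 2.1 × 3.5×10⁻⁴ = 0.08085 m
A 110–770 m: 0.33 × 660 × 2.5×10⁻⁴ = 0.05445 m
A total: 0.13530 m
B 0–160 m: 1.4 × 160 × 1.1×10⁻⁴ = 0.02464 m
B Layer 2: 530 × 1.5×10⁻⁴ × 0.32 = 0.02544 m
B 0.34 × 1×10⁻⁴ × 860 = 0.02924 m
B total: 0.07932 m
Difference: 0.13530 − 0.07932 = 0.05598 m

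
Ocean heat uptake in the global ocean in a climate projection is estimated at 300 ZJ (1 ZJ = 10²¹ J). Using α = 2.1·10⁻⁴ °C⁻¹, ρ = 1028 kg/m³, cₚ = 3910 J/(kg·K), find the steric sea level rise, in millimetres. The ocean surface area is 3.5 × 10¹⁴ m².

Per unit area: Q = 300×10²¹ / (3.5×10¹⁴) ≈ 8.571×10⁸ J/m²
Δh = αQ/(ρcₚ) = 2.1×10⁻⁴ × 8.571×10⁸ / (1028 × 3910) ≈ 0.04478 m

Δh ≈ 45 mm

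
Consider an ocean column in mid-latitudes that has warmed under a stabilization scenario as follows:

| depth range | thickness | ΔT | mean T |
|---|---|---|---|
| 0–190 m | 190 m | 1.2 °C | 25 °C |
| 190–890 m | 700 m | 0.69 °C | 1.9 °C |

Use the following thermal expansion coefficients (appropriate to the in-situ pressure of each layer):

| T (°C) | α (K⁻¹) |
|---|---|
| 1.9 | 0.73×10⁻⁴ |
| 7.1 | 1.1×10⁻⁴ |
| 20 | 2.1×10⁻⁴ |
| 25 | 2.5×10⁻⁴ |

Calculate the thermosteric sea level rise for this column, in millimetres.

Layer 1 at 25 °C → α = 2.5×10⁻⁴ K⁻¹
Layer 2 at 1.9 °C → α = 0.73×10⁻⁴ K⁻¹
Layer 1: 190 × 1.2 × 2.5×10⁻⁴ = 0.05700 m
190–890 m: 0.73×10⁻⁴ × 700 × 0.69 = 0.035259 m
Δh = 0.05700 + 0.035259 = 0.092259 m ≈ 92 mm

about 92 mm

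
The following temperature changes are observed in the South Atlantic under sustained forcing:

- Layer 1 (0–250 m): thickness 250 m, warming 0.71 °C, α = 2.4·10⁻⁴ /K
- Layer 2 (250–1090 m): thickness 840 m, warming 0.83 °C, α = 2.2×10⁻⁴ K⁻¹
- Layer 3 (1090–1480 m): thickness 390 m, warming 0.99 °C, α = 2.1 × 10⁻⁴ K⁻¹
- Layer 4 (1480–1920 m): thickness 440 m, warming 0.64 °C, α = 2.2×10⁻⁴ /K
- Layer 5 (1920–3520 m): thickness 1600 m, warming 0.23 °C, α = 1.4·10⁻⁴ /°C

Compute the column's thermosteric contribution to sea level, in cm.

250 × 2.4×10⁻⁴ × 0.71 = 0.04260 m
250–1090 m: 2.2×10⁻⁴ × 0.83 × 840 = 0.153384 m
1090–1480 m: 390 × 2.1×10⁻⁴ × 0.99 = 0.081081 m
0.64 × 440 × 2.2×10⁻⁴ = 0.061952 m
1920–3520 m: 1600 × 0.23 × 1.4×10⁻⁴ = 0.05152 m
Δh = 0.04260 + 0.153384 + 0.081081 + 0.061952 + 0.05152 = 0.390537 m ≈ 39 cm

Δh = 39 cm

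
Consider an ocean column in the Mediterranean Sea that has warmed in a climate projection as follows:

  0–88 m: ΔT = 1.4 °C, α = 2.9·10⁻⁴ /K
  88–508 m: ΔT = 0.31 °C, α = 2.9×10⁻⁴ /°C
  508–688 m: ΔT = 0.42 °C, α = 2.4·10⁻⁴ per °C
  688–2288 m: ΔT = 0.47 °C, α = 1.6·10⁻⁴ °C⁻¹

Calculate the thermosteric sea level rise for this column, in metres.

0–88 m: 88 × 1.4 × 2.9×10⁻⁴ = 0.035728 m
Layer 2: 2.9×10⁻⁴ × 420 × 0.31 = 0.037758 m
Layer 3: 0.42 × 2.4×10⁻⁴ × 180 = 0.018144 m
Layer 4: 0.47 × 1600 × 1.6×10⁻⁴ = 0.12032 m
Δh = 0.035728 + 0.037758 + 0.018144 + 0.12032 = 0.21195 m

0.212 m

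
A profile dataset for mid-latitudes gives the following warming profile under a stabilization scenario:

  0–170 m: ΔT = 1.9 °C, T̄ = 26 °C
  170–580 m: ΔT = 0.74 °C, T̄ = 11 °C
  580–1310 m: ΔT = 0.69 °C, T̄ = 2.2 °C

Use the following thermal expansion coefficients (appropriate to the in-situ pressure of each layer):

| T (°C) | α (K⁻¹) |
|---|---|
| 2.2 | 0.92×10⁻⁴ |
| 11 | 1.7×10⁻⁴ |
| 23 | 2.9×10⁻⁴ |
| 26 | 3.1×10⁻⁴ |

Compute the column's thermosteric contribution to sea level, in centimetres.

19.8 cm

Layer 1 at 26 °C → α = 3.1×10⁻⁴ K⁻¹
Layer 2 at 11 °C → α = 1.7×10⁻⁴ K⁻¹
Layer 3 at 2.2 °C → α = 0.92×10⁻⁴ K⁻¹
170 × 1.9 × 3.1×10⁻⁴ = 0.10013 m
0.74 × 1.7×10⁻⁴ × 410 = 0.051578 m
0.92×10⁻⁴ × 730 × 0.69 = 0.0463404 m
Δh = 0.10013 + 0.051578 + 0.0463404 = 0.1980484 m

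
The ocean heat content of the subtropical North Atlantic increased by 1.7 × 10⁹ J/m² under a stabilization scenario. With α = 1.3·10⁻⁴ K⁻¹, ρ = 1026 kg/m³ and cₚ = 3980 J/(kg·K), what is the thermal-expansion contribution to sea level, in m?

0.0541 m

Δh = αQ/(ρcₚ) = 1.3×10⁻⁴ × 1.7×10⁹ / (1026 × 3980) ≈ 0.054121 m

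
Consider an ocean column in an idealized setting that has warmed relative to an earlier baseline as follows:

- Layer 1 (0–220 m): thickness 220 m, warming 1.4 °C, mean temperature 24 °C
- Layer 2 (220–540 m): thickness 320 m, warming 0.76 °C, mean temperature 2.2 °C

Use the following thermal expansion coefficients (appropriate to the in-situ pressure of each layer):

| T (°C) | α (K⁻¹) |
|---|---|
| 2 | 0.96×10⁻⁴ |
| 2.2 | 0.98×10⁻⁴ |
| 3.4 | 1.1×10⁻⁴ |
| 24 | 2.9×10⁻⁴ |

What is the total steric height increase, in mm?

Layer 1 at 24 °C → α = 2.9×10⁻⁴ K⁻¹
Layer 2 at 2.2 °C → α = 0.98×10⁻⁴ K⁻¹
2.9×10⁻⁴ × 1.4 × 220 = 0.08932 m
220–540 m: 0.98×10⁻⁴ × 0.76 × 320 = 0.0238336 m
Δh = 0.08932 + 0.0238336 = 0.1131536 m ≈ 110 mm

Δh ≈ 110 mm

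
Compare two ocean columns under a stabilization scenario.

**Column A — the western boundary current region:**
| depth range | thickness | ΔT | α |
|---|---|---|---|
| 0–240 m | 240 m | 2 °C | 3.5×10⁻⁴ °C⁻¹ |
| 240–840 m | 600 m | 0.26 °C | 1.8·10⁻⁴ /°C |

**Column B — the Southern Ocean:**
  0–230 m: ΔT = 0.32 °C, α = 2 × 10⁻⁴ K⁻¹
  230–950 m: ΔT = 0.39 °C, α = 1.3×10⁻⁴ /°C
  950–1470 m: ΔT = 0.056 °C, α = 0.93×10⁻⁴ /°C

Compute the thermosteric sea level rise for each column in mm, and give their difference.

A Layer 1: 3.5×10⁻⁴ × 240 × 2 = 0.16800 m
A 600 × 0.26 × 1.8×10⁻⁴ = 0.02808 m
A total: 0.19608 m
B Layer 1: 0.32 × 230 × 2×10⁻⁴ = 0.01472 m
B 230–950 m: 0.39 × 1.3×10⁻⁴ × 720 = 0.036504 m
B 0.93×10⁻⁴ × 0.056 × 520 = 0.00270816 m
B total: 0.05393216 m
Difference: 0.19608 − 0.05393216 = 0.14214784 m

Δh_A ≈ 200 mm, Δh_B ≈ 54 mm; difference ≈ 140 mm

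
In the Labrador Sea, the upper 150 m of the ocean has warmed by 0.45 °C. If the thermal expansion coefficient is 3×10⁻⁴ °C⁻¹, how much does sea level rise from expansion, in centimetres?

Δh ≈ 2.0 cm

Δh = αΔT·H = 3×10⁻⁴ × 0.45 × 150 = 0.02025 m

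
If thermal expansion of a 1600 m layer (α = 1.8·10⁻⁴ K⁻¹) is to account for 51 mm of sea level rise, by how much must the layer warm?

about 0.177 K

ΔT = Δh/(αH) = 0.051 / (1.8×10⁻⁴ × 1600) ≈ 0.1771 K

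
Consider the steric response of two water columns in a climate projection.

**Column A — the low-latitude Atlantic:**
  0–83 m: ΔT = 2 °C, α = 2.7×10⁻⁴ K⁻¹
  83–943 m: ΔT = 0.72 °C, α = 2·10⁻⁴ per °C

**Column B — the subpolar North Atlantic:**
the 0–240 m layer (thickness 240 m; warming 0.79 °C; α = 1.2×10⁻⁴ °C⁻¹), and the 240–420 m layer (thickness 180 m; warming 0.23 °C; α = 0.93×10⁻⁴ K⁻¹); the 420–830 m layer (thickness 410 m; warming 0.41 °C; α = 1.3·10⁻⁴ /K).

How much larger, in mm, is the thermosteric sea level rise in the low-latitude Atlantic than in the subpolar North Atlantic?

A 0–83 m: 2.7×10⁻⁴ × 2 × 83 = 0.04482 m
A 2×10⁻⁴ × 860 × 0.72 = 0.12384 m
A total: 0.16866 m
B 0–240 m: 0.79 × 240 × 1.2×10⁻⁴ = 0.022752 m
B 0.93×10⁻⁴ × 180 × 0.23 = 0.0038502 m
B Layer 3: 0.41 × 1.3×10⁻⁴ × 410 = 0.021853 m
B total: 0.0484552 m
Difference: 0.16866 − 0.0484552 = 0.1202048 m

120 mm larger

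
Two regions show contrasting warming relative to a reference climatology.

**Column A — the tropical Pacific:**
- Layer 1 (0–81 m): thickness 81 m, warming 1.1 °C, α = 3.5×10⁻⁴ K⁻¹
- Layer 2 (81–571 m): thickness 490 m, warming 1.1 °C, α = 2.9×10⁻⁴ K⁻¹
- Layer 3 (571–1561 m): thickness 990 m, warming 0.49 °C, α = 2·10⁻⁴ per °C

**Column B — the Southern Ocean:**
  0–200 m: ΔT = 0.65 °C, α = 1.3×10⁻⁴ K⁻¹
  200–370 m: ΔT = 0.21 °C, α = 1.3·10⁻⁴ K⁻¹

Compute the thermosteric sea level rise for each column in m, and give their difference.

A Layer 1: 3.5×10⁻⁴ × 1.1 × 81 = 0.031185 m
A 81–571 m: 490 × 2.9×10⁻⁴ × 1.1 = 0.15631 m
A Layer 3: 0.49 × 2×10⁻⁴ × 990 = 0.09702 m
A total: 0.284515 m
B 0.65 × 1.3×10⁻⁴ × 200 = 0.01690 m
B 200–370 m: 1.3×10⁻⁴ × 170 × 0.21 = 0.004641 m
B total: 0.021541 m
Difference: 0.284515 − 0.021541 = 0.262974 m

Δh_A ≈ 0.28 m, Δh_B ≈ 0.022 m; difference ≈ 0.26 m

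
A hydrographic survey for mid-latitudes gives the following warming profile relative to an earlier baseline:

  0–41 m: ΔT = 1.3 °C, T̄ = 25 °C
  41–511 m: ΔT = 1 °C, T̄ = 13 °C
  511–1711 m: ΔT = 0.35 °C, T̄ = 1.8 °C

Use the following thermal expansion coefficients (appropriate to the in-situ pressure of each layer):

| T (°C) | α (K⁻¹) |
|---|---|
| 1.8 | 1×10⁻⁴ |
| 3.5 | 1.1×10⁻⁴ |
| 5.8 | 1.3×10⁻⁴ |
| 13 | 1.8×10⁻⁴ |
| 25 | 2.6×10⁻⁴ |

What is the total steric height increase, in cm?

14 cm

Layer 1 at 25 °C → α = 2.6×10⁻⁴ K⁻¹
Layer 2 at 13 °C → α = 1.8×10⁻⁴ K⁻¹
Layer 3 at 1.8 °C → α = 1×10⁻⁴ K⁻¹
0–41 m: 41 × 1.3 × 2.6×10⁻⁴ = 0.013858 m
41–511 m: 1 × 1.8×10⁻⁴ × 470 = 0.08460 m
1200 × 0.35 × 1×10⁻⁴ = 0.04200 m
Δh = 0.013858 + 0.08460 + 0.04200 = 0.140458 m ≈ 14 cm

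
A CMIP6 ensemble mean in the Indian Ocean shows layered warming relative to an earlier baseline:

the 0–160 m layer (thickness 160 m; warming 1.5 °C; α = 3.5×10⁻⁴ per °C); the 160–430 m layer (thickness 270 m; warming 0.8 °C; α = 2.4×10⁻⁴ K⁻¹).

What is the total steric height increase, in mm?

Layer 1: 160 × 3.5×10⁻⁴ × 1.5 = 0.08400 m
0.8 × 270 × 2.4×10⁻⁴ = 0.05184 m
Δh = 0.08400 + 0.05184 = 0.13584 m ≈ 136 mm

136 mm of thermosteric rise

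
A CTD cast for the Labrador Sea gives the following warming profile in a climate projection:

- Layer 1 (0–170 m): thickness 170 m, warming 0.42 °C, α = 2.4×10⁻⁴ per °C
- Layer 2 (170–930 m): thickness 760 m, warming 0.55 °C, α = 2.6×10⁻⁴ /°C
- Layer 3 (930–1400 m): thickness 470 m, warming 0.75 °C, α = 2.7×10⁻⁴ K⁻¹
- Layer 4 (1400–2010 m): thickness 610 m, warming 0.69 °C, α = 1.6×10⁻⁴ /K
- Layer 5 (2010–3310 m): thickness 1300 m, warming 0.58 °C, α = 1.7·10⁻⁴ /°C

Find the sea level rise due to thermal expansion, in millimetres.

420 mm

0–170 m: 0.42 × 2.4×10⁻⁴ × 170 = 0.017136 m
170–930 m: 760 × 0.55 × 2.6×10⁻⁴ = 0.10868 m
930–1400 m: 470 × 0.75 × 2.7×10⁻⁴ = 0.095175 m
0.69 × 610 × 1.6×10⁻⁴ = 0.067344 m
Layer 5: 1300 × 1.7×10⁻⁴ × 0.58 = 0.12818 m
Δh = 0.017136 + 0.10868 + 0.095175 + 0.067344 + 0.12818 = 0.416515 m ≈ 420 mm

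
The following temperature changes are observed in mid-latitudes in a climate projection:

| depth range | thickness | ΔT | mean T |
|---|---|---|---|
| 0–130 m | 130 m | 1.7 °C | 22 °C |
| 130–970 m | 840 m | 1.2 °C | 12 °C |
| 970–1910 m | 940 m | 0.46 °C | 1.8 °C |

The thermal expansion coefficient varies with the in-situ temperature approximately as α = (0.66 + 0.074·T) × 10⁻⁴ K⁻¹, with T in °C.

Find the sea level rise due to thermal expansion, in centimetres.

Δh = 24.1 cm

Layer 1: α = (0.66 + 0.074×22)×10⁻⁴ = 2.288×10⁻⁴ K⁻¹
Layer 2: α = (0.66 + 0.074×12)×10⁻⁴ = 1.548×10⁻⁴ K⁻¹
Layer 3: α = (0.66 + 0.074×1.8)×10⁻⁴ = 0.7932×10⁻⁴ K⁻¹
130 × 1.7 × 2.288×10⁻⁴ = 0.0505648 m
130–970 m: 1.548×10⁻⁴ × 840 × 1.2 = 0.1560384 m
970–1910 m: 0.46 × 940 × 0.7932×10⁻⁴ = 0.034297968 m
Δh = 0.0505648 + 0.1560384 + 0.034297968 = 0.240901168 m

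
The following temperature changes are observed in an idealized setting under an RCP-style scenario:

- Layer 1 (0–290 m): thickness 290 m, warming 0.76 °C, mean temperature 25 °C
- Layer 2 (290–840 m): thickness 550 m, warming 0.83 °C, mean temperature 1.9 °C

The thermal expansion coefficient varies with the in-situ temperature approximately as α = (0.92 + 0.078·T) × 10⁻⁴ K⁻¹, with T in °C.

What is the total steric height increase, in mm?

Layer 1: α = (0.92 + 0.078×25)×10⁻⁴ = 2.87×10⁻⁴ K⁻¹
Layer 2: α = (0.92 + 0.078×1.9)×10⁻⁴ = 1.0682×10⁻⁴ K⁻¹
0–290 m: 0.76 × 2.87×10⁻⁴ × 290 = 0.0632548 m
0.83 × 1.0682×10⁻⁴ × 550 = 0.04876333 m
Δh = 0.0632548 + 0.04876333 = 0.11201813 m

112 mm of thermosteric rise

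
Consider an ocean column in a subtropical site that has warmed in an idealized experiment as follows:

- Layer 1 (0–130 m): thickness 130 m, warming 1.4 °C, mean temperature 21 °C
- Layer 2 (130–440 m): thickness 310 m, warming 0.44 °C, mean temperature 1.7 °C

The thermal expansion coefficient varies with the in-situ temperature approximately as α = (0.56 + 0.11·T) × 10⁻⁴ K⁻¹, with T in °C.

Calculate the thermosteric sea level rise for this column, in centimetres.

Layer 1: α = (0.56 + 0.11×21)×10⁻⁴ = 2.87×10⁻⁴ K⁻¹
Layer 2: α = (0.56 + 0.11×1.7)×10⁻⁴ = 0.747×10⁻⁴ K⁻¹
Layer 1: 2.87×10⁻⁴ × 130 × 1.4 = 0.052234 m
0.747×10⁻⁴ × 0.44 × 310 = 0.01018908 m
Δh = 0.052234 + 0.01018908 = 0.06242308 m ≈ 6.24 cm

6.24 cm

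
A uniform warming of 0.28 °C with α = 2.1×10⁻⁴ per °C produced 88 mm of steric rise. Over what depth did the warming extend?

H = Δh/(αΔT) = 0.088 / (2.1×10⁻⁴ × 0.28) ≈ 1497 m

1500 m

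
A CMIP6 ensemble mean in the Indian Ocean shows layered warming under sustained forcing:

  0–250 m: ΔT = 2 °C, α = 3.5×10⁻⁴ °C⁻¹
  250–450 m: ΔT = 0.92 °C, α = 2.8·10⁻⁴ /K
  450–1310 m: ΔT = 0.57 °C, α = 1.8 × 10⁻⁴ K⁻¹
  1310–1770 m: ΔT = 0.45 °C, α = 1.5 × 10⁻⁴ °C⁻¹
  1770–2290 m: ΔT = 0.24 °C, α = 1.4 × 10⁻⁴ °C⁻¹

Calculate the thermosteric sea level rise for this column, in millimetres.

about 363 mm

250 × 3.5×10⁻⁴ × 2 = 0.17500 m
250–450 m: 2.8×10⁻⁴ × 200 × 0.92 = 0.05152 m
Layer 3: 0.57 × 860 × 1.8×10⁻⁴ = 0.088236 m
1310–1770 m: 460 × 1.5×10⁻⁴ × 0.45 = 0.03105 m
1.4×10⁻⁴ × 520 × 0.24 = 0.017472 m
Δh = 0.17500 + 0.05152 + 0.088236 + 0.03105 + 0.017472 = 0.363278 m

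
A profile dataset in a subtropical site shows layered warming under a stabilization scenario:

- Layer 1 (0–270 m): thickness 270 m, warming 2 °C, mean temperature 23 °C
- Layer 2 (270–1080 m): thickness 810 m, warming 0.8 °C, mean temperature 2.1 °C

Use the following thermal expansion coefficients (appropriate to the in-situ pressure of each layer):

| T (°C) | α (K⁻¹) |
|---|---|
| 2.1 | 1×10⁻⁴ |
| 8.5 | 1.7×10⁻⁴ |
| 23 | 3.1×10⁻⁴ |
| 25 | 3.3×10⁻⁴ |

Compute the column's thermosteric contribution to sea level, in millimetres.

Layer 1 at 23 °C → α = 3.1×10⁻⁴ K⁻¹
Layer 2 at 2.1 °C → α = 1×10⁻⁴ K⁻¹
270 × 3.1×10⁻⁴ × 2 = 0.16740 m
Layer 2: 0.8 × 810 × 1×10⁻⁴ = 0.06480 m
Δh = 0.16740 + 0.06480 = 0.23220 m

Δh = 232 mm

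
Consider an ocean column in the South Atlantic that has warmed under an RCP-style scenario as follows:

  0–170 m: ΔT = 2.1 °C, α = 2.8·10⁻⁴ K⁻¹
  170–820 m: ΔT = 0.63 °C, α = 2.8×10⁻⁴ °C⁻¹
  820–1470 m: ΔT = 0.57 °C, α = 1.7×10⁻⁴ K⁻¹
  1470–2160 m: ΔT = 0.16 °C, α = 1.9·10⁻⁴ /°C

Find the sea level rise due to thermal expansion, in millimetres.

170 × 2.1 × 2.8×10⁻⁴ = 0.09996 m
Layer 2: 650 × 0.63 × 2.8×10⁻⁴ = 0.11466 m
820–1470 m: 0.57 × 650 × 1.7×10⁻⁴ = 0.062985 m
1470–2160 m: 1.9×10⁻⁴ × 0.16 × 690 = 0.020976 m
Δh = 0.09996 + 0.11466 + 0.062985 + 0.020976 = 0.298581 m

Δh ≈ 299 mm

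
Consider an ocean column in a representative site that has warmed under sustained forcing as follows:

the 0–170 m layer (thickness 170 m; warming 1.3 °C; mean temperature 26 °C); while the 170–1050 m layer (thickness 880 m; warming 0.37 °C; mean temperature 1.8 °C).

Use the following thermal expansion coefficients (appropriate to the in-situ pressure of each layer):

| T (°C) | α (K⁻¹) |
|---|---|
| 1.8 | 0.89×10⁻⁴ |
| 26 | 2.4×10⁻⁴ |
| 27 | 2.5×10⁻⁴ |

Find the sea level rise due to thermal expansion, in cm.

8.20 cm of thermosteric rise

Layer 1 at 26 °C → α = 2.4×10⁻⁴ K⁻¹
Layer 2 at 1.8 °C → α = 0.89×10⁻⁴ K⁻¹
0–170 m: 170 × 1.3 × 2.4×10⁻⁴ = 0.05304 m
0.37 × 0.89×10⁻⁴ × 880 = 0.0289784 m
Δh = 0.05304 + 0.0289784 = 0.0820184 m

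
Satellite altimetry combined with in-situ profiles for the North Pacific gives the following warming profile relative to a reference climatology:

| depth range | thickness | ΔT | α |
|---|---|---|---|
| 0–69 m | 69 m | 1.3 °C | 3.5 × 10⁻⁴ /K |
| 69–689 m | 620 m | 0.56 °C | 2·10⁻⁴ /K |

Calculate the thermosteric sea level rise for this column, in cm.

Δh = 10.1 cm

0–69 m: 1.3 × 69 × 3.5×10⁻⁴ = 0.031395 m
0.56 × 2×10⁻⁴ × 620 = 0.06944 m
Δh = 0.031395 + 0.06944 = 0.100835 m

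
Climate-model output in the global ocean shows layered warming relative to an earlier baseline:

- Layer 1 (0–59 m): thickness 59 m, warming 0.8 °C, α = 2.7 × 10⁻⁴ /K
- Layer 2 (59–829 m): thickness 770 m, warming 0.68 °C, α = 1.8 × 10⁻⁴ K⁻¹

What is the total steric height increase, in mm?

0–59 m: 0.8 × 59 × 2.7×10⁻⁴ = 0.012744 m
59–829 m: 0.68 × 1.8×10⁻⁴ × 770 = 0.094248 m
Δh = 0.012744 + 0.094248 = 0.106992 m

about 110 mm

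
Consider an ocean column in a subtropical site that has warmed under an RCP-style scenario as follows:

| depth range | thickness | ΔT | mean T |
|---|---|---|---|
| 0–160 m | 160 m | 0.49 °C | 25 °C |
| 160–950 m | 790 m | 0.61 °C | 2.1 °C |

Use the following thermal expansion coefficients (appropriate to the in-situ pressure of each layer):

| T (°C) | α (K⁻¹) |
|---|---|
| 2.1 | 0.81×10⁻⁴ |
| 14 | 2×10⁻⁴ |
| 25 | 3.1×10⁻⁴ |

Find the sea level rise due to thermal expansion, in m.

Layer 1 at 25 °C → α = 3.1×10⁻⁴ K⁻¹
Layer 2 at 2.1 °C → α = 0.81×10⁻⁴ K⁻¹
Layer 1: 0.49 × 3.1×10⁻⁴ × 160 = 0.024304 m
Layer 2: 0.81×10⁻⁴ × 0.61 × 790 = 0.0390339 m
Δh = 0.024304 + 0.0390339 = 0.0633379 m ≈ 0.0633 m

0.0633 m of thermosteric rise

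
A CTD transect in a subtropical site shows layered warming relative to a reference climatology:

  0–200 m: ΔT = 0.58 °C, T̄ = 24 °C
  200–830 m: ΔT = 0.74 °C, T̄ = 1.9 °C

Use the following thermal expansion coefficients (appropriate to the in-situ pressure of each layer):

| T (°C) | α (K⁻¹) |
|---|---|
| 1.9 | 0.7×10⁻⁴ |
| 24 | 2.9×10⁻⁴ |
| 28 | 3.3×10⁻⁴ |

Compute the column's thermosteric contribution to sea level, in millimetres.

Layer 1 at 24 °C → α = 2.9×10⁻⁴ K⁻¹
Layer 2 at 1.9 °C → α = 0.7×10⁻⁴ K⁻¹
0–200 m: 200 × 2.9×10⁻⁴ × 0.58 = 0.03364 m
Layer 2: 630 × 0.74 × 0.7×10⁻⁴ = 0.032634 m
Δh = 0.03364 + 0.032634 = 0.066274 m

66 mm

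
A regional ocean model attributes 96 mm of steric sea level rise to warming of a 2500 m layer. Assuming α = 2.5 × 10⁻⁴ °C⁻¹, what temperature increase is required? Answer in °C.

0.154 °C

ΔT = Δh/(αH) = 0.096 / (2.5×10⁻⁴ × 2500) = 0.1536 °C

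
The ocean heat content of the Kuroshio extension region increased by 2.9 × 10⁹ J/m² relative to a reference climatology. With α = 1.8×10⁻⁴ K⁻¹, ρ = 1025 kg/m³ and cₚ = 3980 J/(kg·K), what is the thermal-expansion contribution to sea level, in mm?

Δh = αQ/(ρcₚ) = 1.8×10⁻⁴ × 2.9×10⁹ / (1025 × 3980) ≈ 0.12796 m

Δh ≈ 128 mm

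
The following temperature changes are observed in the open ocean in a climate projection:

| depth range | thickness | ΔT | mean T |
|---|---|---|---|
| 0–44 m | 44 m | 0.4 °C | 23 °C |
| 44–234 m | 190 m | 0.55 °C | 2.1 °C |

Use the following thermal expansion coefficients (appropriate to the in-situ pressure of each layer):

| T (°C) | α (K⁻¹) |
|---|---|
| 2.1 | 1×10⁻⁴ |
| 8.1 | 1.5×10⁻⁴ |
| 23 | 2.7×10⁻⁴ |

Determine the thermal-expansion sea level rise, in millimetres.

Δh ≈ 15.2 mm

Layer 1 at 23 °C → α = 2.7×10⁻⁴ K⁻¹
Layer 2 at 2.1 °C → α = 1×10⁻⁴ K⁻¹
44 × 2.7×10⁻⁴ × 0.4 = 0.004752 m
Layer 2: 0.55 × 190 × 1×10⁻⁴ = 0.01045 m
Δh = 0.004752 + 0.01045 = 0.015202 m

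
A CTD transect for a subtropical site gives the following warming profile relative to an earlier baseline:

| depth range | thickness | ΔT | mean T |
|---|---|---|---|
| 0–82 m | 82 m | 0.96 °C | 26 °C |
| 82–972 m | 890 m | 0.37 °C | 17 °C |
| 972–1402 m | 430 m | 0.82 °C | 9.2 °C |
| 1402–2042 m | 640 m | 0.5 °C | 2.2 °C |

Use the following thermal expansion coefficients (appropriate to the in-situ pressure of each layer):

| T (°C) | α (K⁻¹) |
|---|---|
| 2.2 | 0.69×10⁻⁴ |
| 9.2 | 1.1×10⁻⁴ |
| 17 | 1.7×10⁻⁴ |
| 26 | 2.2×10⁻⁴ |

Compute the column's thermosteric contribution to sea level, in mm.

Layer 1 at 26 °C → α = 2.2×10⁻⁴ K⁻¹
Layer 2 at 17 °C → α = 1.7×10⁻⁴ K⁻¹
Layer 3 at 9.2 °C → α = 1.1×10⁻⁴ K⁻¹
Layer 4 at 2.2 °C → α = 0.69×10⁻⁴ K⁻¹
Layer 1: 82 × 0.96 × 2.2×10⁻⁴ = 0.0173184 m
890 × 1.7×10⁻⁴ × 0.37 = 0.055981 m
972–1402 m: 0.82 × 1.1×10⁻⁴ × 430 = 0.038786 m
0.5 × 640 × 0.69×10⁻⁴ = 0.02208 m
Δh = 0.0173184 + 0.055981 + 0.038786 + 0.02208 = 0.1341654 m

about 134 mm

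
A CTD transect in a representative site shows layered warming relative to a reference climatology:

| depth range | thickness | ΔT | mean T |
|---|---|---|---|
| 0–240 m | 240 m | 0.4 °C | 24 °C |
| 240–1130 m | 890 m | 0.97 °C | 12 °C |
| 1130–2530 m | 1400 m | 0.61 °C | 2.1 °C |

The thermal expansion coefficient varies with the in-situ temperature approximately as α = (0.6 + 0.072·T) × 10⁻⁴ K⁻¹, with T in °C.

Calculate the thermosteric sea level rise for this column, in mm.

Δh ≈ 213 mm

Layer 1: α = (0.6 + 0.072×24)×10⁻⁴ = 2.328×10⁻⁴ K⁻¹
Layer 2: α = (0.6 + 0.072×12)×10⁻⁴ = 1.464×10⁻⁴ K⁻¹
Layer 3: α = (0.6 + 0.072×2.1)×10⁻⁴ = 0.7512×10⁻⁴ K⁻¹
0–240 m: 2.328×10⁻⁴ × 240 × 0.4 = 0.0223488 m
0.97 × 890 × 1.464×10⁻⁴ = 0.12638712 m
Layer 3: 0.61 × 0.7512×10⁻⁴ × 1400 = 0.06415248 m
Δh = 0.0223488 + 0.12638712 + 0.06415248 = 0.2128884 m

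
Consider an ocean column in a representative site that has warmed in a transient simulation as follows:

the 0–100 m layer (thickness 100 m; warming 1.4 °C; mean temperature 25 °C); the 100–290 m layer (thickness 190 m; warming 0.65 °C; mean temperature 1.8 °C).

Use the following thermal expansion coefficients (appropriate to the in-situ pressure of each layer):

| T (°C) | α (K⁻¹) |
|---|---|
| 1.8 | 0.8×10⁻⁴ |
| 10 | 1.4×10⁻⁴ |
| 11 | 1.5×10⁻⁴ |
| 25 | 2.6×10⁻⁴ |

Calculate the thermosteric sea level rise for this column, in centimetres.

Δh ≈ 4.63 cm

Layer 1 at 25 °C → α = 2.6×10⁻⁴ K⁻¹
Layer 2 at 1.8 °C → α = 0.8×10⁻⁴ K⁻¹
100 × 2.6×10⁻⁴ × 1.4 = 0.03640 m
100–290 m: 190 × 0.65 × 0.8×10⁻⁴ = 0.00988 m
Δh = 0.03640 + 0.00988 = 0.04628 m ≈ 4.63 cm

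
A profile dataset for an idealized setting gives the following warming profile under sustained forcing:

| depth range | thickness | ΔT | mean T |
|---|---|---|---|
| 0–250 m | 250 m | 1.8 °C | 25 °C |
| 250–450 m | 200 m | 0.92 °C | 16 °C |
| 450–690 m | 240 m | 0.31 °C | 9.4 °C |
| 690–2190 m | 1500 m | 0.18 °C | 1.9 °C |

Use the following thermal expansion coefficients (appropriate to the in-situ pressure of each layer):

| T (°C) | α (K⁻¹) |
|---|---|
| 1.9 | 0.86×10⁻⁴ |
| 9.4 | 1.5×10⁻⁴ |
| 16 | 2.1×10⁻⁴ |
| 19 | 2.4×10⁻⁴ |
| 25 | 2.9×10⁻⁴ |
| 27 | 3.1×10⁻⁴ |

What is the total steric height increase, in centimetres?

Layer 1 at 25 °C → α = 2.9×10⁻⁴ K⁻¹
Layer 2 at 16 °C → α = 2.1×10⁻⁴ K⁻¹
Layer 3 at 9.4 °C → α = 1.5×10⁻⁴ K⁻¹
Layer 4 at 1.9 °C → α = 0.86×10⁻⁴ K⁻¹
2.9×10⁻⁴ × 1.8 × 250 = 0.13050 m
Layer 2: 200 × 0.92 × 2.1×10⁻⁴ = 0.03864 m
450–690 m: 0.31 × 1.5×10⁻⁴ × 240 = 0.01116 m
0.86×10⁻⁴ × 1500 × 0.18 = 0.02322 m
Δh = 0.13050 + 0.03864 + 0.01116 + 0.02322 = 0.20352 m

20 cm of thermosteric rise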